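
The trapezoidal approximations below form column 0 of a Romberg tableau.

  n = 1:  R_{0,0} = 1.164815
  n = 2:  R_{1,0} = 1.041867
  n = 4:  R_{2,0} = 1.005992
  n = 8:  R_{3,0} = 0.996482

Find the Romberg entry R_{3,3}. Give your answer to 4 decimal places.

0.9933

Richardson extrapolation on the trapezoidal column (denominator 4−1=3):
R_{1,1} = 1.041867 + (1.041867 − 1.164815)/3 = 1.000884
R_{2,1} = 1.005992 + (1.005992 − 1.041867)/3 = 0.994034
R_{3,1} = 0.996482 + (0.996482 − 1.005992)/3 = 0.993312
R_{2,2} = (16·0.994034 − 1.000884) / 15 = 0.993577
R_{3,2} = 0.993312 + (0.993312 − 0.994034)/15 = 0.993264
R_{3,3} = (64·0.993264 − 0.993577) / 63 = 0.993259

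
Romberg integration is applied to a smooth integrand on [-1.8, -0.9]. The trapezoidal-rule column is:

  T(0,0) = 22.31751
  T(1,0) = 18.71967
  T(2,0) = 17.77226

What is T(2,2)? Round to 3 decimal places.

Richardson extrapolation on the trapezoidal column (denominator 4−1=3):
T(1,1) = (4·18.71967 − 22.31751) / 3 = 17.52039
T(2,1) = 17.77226 + (17.77226 − 18.71967)/3 = 17.45646
T(2,2) = (16·17.45646 − 17.52039) / 15 = 17.45220

17.452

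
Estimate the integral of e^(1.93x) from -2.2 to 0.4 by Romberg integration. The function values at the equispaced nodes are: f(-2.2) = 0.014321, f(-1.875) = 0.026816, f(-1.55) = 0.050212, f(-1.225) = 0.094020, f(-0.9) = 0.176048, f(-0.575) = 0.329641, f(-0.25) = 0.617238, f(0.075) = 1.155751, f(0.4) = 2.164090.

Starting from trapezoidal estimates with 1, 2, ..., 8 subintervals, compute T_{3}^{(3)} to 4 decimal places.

1.1139

T_{0}^{(0)} (trapezoid, 1 panel, h=2.6000): 2.831934
T_{1}^{(0)} (trapezoid, 2 panels, h=1.3000): 1.644830
T_{2}^{(0)} (trapezoid, 4 panels, h=0.6500): 1.256257
T_{3}^{(0)} (trapezoid, 8 panels, h=0.3250): 1.150153
T_{1}^{(1)} = 1.644830 + (1.644830 − 2.831934)/3 = 1.249129
T_{2}^{(1)} = 1.256257 + (1.256257 − 1.644830)/3 = 1.126733
T_{3}^{(1)} = 1.150153 + (1.150153 − 1.256257)/3 = 1.114785
T_{2}^{(2)} = 1.126733 + (1.126733 − 1.249129)/15 = 1.118573
T_{3}^{(2)} = 1.114785 + (1.114785 − 1.126733)/15 = 1.113988
T_{3}^{(3)} = 1.113988 + (1.113988 − 1.118573)/63 = 1.113915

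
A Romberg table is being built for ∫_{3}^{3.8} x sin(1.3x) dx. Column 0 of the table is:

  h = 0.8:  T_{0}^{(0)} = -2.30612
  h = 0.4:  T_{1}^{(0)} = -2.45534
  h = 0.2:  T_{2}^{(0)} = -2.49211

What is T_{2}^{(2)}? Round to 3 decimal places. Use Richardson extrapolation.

Richardson extrapolation on the trapezoidal column (denominator 4−1=3):
T_{1}^{(1)} = (4·(-2.45534) − (-2.30612)) / 3 = -2.50508
T_{2}^{(1)} = (4·(-2.49211) − (-2.45534)) / 3 = -2.50437
T_{2}^{(2)} = (16·(-2.50437) − (-2.50508)) / 15 = -2.50432

-2.504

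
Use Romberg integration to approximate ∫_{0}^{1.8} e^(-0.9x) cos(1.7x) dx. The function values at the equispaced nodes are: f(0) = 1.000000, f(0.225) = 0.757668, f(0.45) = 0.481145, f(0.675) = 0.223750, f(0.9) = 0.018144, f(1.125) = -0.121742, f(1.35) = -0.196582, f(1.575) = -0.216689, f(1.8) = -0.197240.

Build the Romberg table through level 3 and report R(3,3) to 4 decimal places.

0.2986

R(0,0) (trapezoid, 1 panel, h=1.8000): 0.722484
R(1,0) (trapezoid, 2 panels, h=0.9000): 0.377572
R(2,0) (trapezoid, 4 panels, h=0.4500): 0.316839
R(3,0) (trapezoid, 8 panels, h=0.2250): 0.303092
R(1,1) = 0.377572 + (0.377572 − 0.722484)/3 = 0.262601
R(2,1) = 0.316839 + (0.316839 − 0.377572)/3 = 0.296595
R(3,1) = 0.303092 + (0.303092 − 0.316839)/3 = 0.298510
R(2,2) = 0.296595 + (0.296595 − 0.262601)/15 = 0.298861
R(3,2) = 0.298510 + (0.298510 − 0.296595)/15 = 0.298638
R(3,3) = 0.298638 + (0.298638 − 0.298861)/63 = 0.298634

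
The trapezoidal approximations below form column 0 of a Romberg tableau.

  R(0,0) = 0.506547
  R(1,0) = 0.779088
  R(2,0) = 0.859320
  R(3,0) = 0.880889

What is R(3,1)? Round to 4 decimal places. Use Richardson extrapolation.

Richardson extrapolation on the trapezoidal column (denominator 4−1=3):
R(3,1) = (4·0.880889 − 0.859320) / 3 = 0.888079

0.8881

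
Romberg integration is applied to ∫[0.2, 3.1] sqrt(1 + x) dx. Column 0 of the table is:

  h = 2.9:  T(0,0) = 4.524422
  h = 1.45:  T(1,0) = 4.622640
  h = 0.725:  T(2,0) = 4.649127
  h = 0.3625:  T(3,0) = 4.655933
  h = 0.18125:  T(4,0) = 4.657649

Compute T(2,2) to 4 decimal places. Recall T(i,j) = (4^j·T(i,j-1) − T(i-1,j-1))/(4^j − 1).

T(1,1) = (4·4.622640 − 4.524422) / 3 = 4.655379
T(2,1) = 4.649127 + (4.649127 − 4.622640)/3 = 4.657956
T(2,2) = 4.657956 + (4.657956 − 4.655379)/15 = 4.658128

4.6581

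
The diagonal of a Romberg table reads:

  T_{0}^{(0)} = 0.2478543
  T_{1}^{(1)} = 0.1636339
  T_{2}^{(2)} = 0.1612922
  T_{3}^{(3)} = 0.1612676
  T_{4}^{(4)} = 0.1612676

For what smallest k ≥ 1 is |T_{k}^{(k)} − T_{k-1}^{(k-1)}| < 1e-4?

|T_{1}^{(1)} − T_{0}^{(0)}| = 0.0842204 ≥ 1e-4
|T_{2}^{(2)} − T_{1}^{(1)}| = 0.0023417 ≥ 1e-4
|T_{3}^{(3)} − T_{2}^{(2)}| = 0.0000246 < 1e-4

k = 3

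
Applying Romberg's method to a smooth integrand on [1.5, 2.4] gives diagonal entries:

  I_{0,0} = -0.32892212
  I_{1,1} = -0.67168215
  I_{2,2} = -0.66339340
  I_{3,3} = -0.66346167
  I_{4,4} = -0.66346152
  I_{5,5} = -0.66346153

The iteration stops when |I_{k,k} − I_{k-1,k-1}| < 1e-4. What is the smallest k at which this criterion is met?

k = 3

|I_{1,1} − I_{0,0}| = 0.34276003 ≥ 1e-4
|I_{2,2} − I_{1,1}| = 0.00828875 ≥ 1e-4
|I_{3,3} − I_{2,2}| = 0.00006827 < 1e-4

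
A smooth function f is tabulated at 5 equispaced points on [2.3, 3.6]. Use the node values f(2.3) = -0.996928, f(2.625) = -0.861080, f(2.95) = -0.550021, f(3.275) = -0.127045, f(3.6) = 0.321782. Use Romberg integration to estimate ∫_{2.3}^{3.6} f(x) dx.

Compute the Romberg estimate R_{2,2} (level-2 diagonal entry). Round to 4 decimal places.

-0.6203

R_{0,0} (trapezoid, 1 panel, h=1.3000): -0.438845
R_{1,0} (trapezoid, 2 panels, h=0.6500): -0.576936
R_{2,0} (trapezoid, 4 panels, h=0.3250): -0.609609
R_{1,1} = -0.576936 + (-0.576936 − (-0.438845))/3 = -0.622966
R_{2,1} = -0.609609 + (-0.609609 − (-0.576936))/3 = -0.620500
R_{2,2} = -0.620500 + (-0.620500 − (-0.622966))/15 = -0.620336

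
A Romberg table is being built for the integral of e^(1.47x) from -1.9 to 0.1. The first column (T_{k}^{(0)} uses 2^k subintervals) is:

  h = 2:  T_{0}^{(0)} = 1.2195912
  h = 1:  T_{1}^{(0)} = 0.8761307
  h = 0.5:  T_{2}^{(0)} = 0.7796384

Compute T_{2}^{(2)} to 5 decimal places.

T_{1}^{(1)} = 0.8761307 + (0.8761307 − 1.2195912)/3 = 0.7616439
T_{2}^{(1)} = (4·0.7796384 − 0.8761307) / 3 = 0.7474743
T_{2}^{(2)} = (16·0.7474743 − 0.7616439) / 15 = 0.7465297

0.74653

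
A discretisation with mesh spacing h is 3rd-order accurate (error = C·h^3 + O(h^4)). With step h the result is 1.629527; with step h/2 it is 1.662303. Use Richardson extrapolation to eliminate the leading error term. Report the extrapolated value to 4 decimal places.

1.6670

The leading error scales as h^3; refining by a factor of 2 reduces it by 2^3 = 8.
Extrapolated value = (8·A(h/2) − A(h)) / (8 − 1)
= (8·1.662303 − 1.629527) / 7
= 11.668897 / 7 = 1.666985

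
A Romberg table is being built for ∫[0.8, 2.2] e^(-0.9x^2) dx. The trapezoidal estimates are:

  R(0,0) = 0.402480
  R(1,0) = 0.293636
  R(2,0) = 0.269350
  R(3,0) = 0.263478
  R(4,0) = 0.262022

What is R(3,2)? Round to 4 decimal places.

Richardson extrapolation on the trapezoidal column (denominator 4−1=3):
R(2,1) = 0.269350 + (0.269350 − 0.293636)/3 = 0.261255
R(3,1) = (4·0.263478 − 0.269350) / 3 = 0.261521
R(3,2) = 0.261521 + (0.261521 − 0.261255)/15 = 0.261539

0.2615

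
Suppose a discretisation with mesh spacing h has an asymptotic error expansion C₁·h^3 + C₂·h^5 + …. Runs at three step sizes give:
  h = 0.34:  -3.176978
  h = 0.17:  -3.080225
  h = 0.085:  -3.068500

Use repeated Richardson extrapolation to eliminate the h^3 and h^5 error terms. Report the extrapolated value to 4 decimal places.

First eliminate the h^3 term (factor 2^3 = 8):
  B₁ = (8·(-3.080225) − (-3.176978))/7 = -3.066403
  B₂ = (8·(-3.068500) − (-3.080225))/7 = -3.066825
Then eliminate the h^5 term (factor 2^5 = 32):
  (32·(-3.066825) − (-3.066403))/31 = -3.066839

-3.0668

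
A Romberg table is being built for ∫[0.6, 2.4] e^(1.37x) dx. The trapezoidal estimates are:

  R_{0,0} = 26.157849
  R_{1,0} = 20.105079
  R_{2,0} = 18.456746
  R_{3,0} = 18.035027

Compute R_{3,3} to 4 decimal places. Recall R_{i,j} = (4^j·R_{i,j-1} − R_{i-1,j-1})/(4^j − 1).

R_{1,1} = (4·20.105079 − 26.157849) / 3 = 18.087489
R_{2,1} = 18.456746 + (18.456746 − 20.105079)/3 = 17.907302
R_{3,1} = 18.035027 + (18.035027 − 18.456746)/3 = 17.894454
R_{2,2} = 17.907302 + (17.907302 − 18.087489)/15 = 17.895290
R_{3,2} = 17.894454 + (17.894454 − 17.907302)/15 = 17.893597
R_{3,3} = (64·17.893597 − 17.895290) / 63 = 17.893570
(Column j=1 coincides with Simpson's rule on the same nodes.)

17.8936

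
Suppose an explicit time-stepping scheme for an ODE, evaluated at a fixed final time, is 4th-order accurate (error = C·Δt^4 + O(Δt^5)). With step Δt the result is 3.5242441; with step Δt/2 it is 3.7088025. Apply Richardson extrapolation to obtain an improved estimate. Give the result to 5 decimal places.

The leading error scales as Δt^4; refining by a factor of 2 reduces it by 2^4 = 16.
Extrapolated value = (16·A(Δt/2) − A(Δt)) / (16 − 1)
= (16·3.7088025 − 3.5242441) / 15
= 55.8165959 / 15 = 3.7211064

3.72111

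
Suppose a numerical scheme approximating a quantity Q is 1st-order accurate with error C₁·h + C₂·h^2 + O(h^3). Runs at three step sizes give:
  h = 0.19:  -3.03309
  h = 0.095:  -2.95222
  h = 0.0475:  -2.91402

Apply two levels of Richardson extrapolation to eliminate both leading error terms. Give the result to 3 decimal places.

-2.877

First eliminate the h term (factor 2^1 = 2):
  B₁ = (2·(-2.95222) − (-3.03309))/1 = -2.87135
  B₂ = (2·(-2.91402) − (-2.95222))/1 = -2.87582
Then eliminate the h^2 term (factor 2^2 = 4):
  (4·(-2.87582) − (-2.87135))/3 = -2.87731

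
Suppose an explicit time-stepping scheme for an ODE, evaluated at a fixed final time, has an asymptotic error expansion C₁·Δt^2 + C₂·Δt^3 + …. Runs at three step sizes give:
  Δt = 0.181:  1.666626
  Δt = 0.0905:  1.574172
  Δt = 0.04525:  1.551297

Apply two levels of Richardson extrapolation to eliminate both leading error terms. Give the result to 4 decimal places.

1.5437

First eliminate the Δt^2 term (factor 2^2 = 4):
  B₁ = (4·1.574172 − 1.666626)/3 = 1.543354
  B₂ = (4·1.551297 − 1.574172)/3 = 1.543672
Then eliminate the Δt^3 term (factor 2^3 = 8):
  (8·1.543672 − 1.543354)/7 = 1.543717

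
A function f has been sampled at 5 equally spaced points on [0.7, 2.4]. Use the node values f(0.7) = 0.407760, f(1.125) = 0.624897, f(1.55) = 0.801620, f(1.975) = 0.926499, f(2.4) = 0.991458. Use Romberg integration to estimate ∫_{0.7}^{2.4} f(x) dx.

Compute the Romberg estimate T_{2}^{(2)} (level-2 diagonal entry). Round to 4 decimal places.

T_{0}^{(0)} (trapezoid, 1 panel, h=1.7000): 1.189335
T_{1}^{(0)} (trapezoid, 2 panels, h=0.8500): 1.276045
T_{2}^{(0)} (trapezoid, 4 panels, h=0.4250): 1.297366
T_{1}^{(1)} = 1.276045 + (1.276045 − 1.189335)/3 = 1.304948
T_{2}^{(1)} = 1.297366 + (1.297366 − 1.276045)/3 = 1.304473
T_{2}^{(2)} = 1.304473 + (1.304473 − 1.304948)/15 = 1.304441

1.3044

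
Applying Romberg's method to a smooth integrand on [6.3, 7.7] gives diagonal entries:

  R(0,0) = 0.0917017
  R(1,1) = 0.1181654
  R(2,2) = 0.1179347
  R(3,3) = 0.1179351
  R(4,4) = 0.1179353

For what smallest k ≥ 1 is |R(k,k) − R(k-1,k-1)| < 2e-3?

|R(1,1) − R(0,0)| = 0.0264637 ≥ 2e-3
|R(2,2) − R(1,1)| = 0.0002307 < 2e-3

k = 2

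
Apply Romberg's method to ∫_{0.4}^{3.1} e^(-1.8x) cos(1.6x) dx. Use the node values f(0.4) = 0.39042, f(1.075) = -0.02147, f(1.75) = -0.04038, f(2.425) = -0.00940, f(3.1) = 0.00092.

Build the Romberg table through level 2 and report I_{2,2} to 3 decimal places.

I_{0,0} (trapezoid, 1 panel, h=2.7000): 0.52831
I_{1,0} (trapezoid, 2 panels, h=1.3500): 0.20964
I_{2,0} (trapezoid, 4 panels, h=0.6750): 0.08398
I_{1,1} = 0.20964 + (0.20964 − 0.52831)/3 = 0.10342
I_{2,1} = 0.08398 + (0.08398 − 0.20964)/3 = 0.04209
I_{2,2} = 0.04209 + (0.04209 − 0.10342)/15 = 0.03800

0.038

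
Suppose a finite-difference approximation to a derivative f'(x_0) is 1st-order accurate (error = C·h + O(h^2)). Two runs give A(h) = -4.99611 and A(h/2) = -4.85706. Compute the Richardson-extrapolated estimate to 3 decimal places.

-4.718

Extrapolated value = (2·A(h/2) − A(h)) / (2 − 1)
= (2·(-4.85706) − (-4.99611)) / 1
= -4.71801 / 1 = -4.71801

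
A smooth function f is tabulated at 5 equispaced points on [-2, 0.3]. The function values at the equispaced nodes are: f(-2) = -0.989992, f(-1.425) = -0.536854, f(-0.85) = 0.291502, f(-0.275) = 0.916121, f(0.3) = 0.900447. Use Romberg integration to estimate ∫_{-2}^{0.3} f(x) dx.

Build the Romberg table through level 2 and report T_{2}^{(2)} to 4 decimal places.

T_{0}^{(0)} (trapezoid, 1 panel, h=2.3000): -0.102977
T_{1}^{(0)} (trapezoid, 2 panels, h=1.1500): 0.283739
T_{2}^{(0)} (trapezoid, 4 panels, h=0.5750): 0.359948
T_{1}^{(1)} = 0.283739 + (0.283739 − (-0.102977))/3 = 0.412644
T_{2}^{(1)} = 0.359948 + (0.359948 − 0.283739)/3 = 0.385351
T_{2}^{(2)} = 0.385351 + (0.385351 − 0.412644)/15 = 0.383531

0.3835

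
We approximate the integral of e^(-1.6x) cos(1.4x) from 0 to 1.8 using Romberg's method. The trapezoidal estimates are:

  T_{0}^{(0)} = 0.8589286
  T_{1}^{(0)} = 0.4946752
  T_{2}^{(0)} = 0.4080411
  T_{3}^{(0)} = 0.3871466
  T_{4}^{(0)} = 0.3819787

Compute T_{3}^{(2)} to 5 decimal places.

0.38025

Richardson extrapolation on the trapezoidal column (denominator 4−1=3):
T_{2}^{(1)} = 0.4080411 + (0.4080411 − 0.4946752)/3 = 0.3791631
T_{3}^{(1)} = (4·0.3871466 − 0.4080411) / 3 = 0.3801818
T_{3}^{(2)} = (16·0.3801818 − 0.3791631) / 15 = 0.3802497
(Column j=1 coincides with Simpson's rule on the same nodes.)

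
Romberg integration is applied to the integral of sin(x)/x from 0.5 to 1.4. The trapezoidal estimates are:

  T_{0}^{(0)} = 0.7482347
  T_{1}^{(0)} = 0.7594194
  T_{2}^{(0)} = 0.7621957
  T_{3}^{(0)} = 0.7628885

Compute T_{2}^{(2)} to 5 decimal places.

0.76312

T_{1}^{(1)} = 0.7594194 + (0.7594194 − 0.7482347)/3 = 0.7631476
T_{2}^{(1)} = 0.7621957 + (0.7621957 − 0.7594194)/3 = 0.7631211
T_{2}^{(2)} = 0.7631211 + (0.7631211 − 0.7631476)/15 = 0.7631193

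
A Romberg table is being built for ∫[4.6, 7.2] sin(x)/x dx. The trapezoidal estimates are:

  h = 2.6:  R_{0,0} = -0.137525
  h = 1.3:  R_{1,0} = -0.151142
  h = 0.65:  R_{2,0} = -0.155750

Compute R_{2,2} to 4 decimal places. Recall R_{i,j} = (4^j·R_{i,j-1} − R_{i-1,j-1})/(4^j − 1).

-0.1574

Richardson extrapolation on the trapezoidal column (denominator 4−1=3):
R_{1,1} = -0.151142 + (-0.151142 − (-0.137525))/3 = -0.155681
R_{2,1} = -0.155750 + (-0.155750 − (-0.151142))/3 = -0.157286
R_{2,2} = (16·(-0.157286) − (-0.155681)) / 15 = -0.157393
(Column j=1 coincides with Simpson's rule on the same nodes.)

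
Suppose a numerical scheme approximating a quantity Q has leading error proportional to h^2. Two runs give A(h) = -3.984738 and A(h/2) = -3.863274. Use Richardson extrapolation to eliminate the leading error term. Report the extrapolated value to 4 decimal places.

Extrapolated value = (4·A(h/2) − A(h)) / (4 − 1)
= (4·(-3.863274) − (-3.984738)) / 3
= -11.468358 / 3 = -3.822786

-3.8228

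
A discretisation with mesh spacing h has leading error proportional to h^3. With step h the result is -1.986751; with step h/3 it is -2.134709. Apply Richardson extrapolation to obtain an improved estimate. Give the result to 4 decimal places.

-2.1404

The leading error scales as h^3; refining by a factor of 3 reduces it by 3^3 = 27.
Extrapolated value = (27·A(h/3) − A(h)) / (27 − 1)
= (27·(-2.134709) − (-1.986751)) / 26
= -55.650392 / 26 = -2.140400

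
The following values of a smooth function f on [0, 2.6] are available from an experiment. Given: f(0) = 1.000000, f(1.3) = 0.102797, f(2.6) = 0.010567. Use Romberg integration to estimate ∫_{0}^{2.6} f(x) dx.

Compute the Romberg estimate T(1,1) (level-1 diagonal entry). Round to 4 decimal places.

T(0,0) (trapezoid, 1 panel, h=2.6000): 1.313737
T(1,0) (trapezoid, 2 panels, h=1.3000): 0.790505
T(1,1) = 0.790505 + (0.790505 − 1.313737)/3 = 0.616094

0.6161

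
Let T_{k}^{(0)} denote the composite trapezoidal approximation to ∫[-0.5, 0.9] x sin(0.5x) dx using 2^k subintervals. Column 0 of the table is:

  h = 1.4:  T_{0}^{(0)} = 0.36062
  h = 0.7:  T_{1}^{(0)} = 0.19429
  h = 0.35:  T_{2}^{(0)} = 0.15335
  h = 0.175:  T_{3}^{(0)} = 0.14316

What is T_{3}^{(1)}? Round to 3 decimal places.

Richardson extrapolation on the trapezoidal column (denominator 4−1=3):
T_{3}^{(1)} = 0.14316 + (0.14316 − 0.15335)/3 = 0.13976

0.140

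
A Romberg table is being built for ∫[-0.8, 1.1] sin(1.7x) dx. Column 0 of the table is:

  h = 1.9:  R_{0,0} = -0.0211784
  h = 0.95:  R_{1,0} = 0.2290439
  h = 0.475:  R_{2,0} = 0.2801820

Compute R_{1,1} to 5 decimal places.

Richardson extrapolation on the trapezoidal column (denominator 4−1=3):
R_{1,1} = (4·0.2290439 − (-0.0211784)) / 3 = 0.3124513
(Column j=1 coincides with Simpson's rule on the same nodes.)

0.31245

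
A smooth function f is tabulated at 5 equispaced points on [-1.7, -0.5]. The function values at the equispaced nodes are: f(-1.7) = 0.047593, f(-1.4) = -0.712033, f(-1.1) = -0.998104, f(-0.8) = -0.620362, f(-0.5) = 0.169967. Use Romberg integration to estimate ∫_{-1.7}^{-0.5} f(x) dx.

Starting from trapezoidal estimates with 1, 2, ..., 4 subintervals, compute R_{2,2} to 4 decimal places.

-0.7079

R_{0,0} (trapezoid, 1 panel, h=1.2000): 0.130536
R_{1,0} (trapezoid, 2 panels, h=0.6000): -0.533594
R_{2,0} (trapezoid, 4 panels, h=0.3000): -0.666516
R_{1,1} = -0.533594 + (-0.533594 − 0.130536)/3 = -0.754971
R_{2,1} = -0.666516 + (-0.666516 − (-0.533594))/3 = -0.710823
R_{2,2} = -0.710823 + (-0.710823 − (-0.754971))/15 = -0.707880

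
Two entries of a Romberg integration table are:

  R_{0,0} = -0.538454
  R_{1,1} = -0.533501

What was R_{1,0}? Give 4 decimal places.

From R_{1,1} = (4·R_{1,0} − R_{0,0})/3, solve for R_{1,0}:
4·R_{1,0} = 3·(-0.533501) + (-0.538454) = -2.138957
R_{1,0} = -0.534739

-0.5347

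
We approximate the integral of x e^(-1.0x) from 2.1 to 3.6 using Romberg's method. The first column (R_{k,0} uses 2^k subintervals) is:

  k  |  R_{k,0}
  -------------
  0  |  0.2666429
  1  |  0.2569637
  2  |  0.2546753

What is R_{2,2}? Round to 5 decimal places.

0.25392

Richardson extrapolation on the trapezoidal column (denominator 4−1=3):
R_{1,1} = 0.2569637 + (0.2569637 − 0.2666429)/3 = 0.2537373
R_{2,1} = (4·0.2546753 − 0.2569637) / 3 = 0.2539125
R_{2,2} = (16·0.2539125 − 0.2537373) / 15 = 0.2539242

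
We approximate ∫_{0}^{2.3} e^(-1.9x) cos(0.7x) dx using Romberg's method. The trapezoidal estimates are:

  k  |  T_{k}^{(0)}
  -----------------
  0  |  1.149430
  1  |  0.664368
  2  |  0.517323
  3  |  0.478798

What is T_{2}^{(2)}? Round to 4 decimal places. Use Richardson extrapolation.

Richardson extrapolation on the trapezoidal column (denominator 4−1=3):
T_{1}^{(1)} = 0.664368 + (0.664368 − 1.149430)/3 = 0.502681
T_{2}^{(1)} = (4·0.517323 − 0.664368) / 3 = 0.468308
T_{2}^{(2)} = 0.468308 + (0.468308 − 0.502681)/15 = 0.466016

0.4660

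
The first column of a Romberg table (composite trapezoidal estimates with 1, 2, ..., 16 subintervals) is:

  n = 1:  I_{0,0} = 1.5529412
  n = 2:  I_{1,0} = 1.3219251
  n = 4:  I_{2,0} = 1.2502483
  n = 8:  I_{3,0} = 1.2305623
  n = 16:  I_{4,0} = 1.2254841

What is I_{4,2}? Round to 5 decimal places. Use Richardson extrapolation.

I_{3,1} = (4·1.2305623 − 1.2502483) / 3 = 1.2240003
I_{4,1} = (4·1.2254841 − 1.2305623) / 3 = 1.2237914
I_{4,2} = (16·1.2237914 − 1.2240003) / 15 = 1.2237775

1.22378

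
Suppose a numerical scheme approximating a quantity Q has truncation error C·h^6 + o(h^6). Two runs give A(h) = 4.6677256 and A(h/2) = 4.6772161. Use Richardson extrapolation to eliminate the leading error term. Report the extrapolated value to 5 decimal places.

Extrapolated value = (64·A(h/2) − A(h)) / (64 − 1)
= (64·4.6772161 − 4.6677256) / 63
= 294.6741048 / 63 = 4.6773667

4.67737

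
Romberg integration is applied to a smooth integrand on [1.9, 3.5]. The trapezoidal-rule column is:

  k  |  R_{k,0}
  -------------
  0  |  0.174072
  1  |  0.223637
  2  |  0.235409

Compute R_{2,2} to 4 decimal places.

R_{1,1} = 0.223637 + (0.223637 − 0.174072)/3 = 0.240159
R_{2,1} = (4·0.235409 − 0.223637) / 3 = 0.239333
R_{2,2} = (16·0.239333 − 0.240159) / 15 = 0.239278
(Column j=1 coincides with Simpson's rule on the same nodes.)

0.2393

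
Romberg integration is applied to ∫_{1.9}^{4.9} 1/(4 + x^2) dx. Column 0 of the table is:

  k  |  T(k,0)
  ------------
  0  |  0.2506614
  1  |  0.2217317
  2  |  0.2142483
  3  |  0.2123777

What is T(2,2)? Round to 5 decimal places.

T(1,1) = 0.2217317 + (0.2217317 − 0.2506614)/3 = 0.2120885
T(2,1) = 0.2142483 + (0.2142483 − 0.2217317)/3 = 0.2117538
T(2,2) = 0.2117538 + (0.2117538 − 0.2120885)/15 = 0.2117315

0.21173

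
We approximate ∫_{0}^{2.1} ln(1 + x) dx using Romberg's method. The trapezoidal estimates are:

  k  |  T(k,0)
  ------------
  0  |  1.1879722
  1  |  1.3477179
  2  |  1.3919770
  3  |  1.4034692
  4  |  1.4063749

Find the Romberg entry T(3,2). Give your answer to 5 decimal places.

T(2,1) = (4·1.3919770 − 1.3477179) / 3 = 1.4067300
T(3,1) = (4·1.4034692 − 1.3919770) / 3 = 1.4072999
T(3,2) = 1.4072999 + (1.4072999 − 1.4067300)/15 = 1.4073379
(Column j=1 coincides with Simpson's rule on the same nodes.)

1.40734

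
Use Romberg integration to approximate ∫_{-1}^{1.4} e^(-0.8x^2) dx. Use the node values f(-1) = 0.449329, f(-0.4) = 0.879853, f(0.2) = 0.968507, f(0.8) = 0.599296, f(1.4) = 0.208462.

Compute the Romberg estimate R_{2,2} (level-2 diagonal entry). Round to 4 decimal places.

1.6949

R_{0,0} (trapezoid, 1 panel, h=2.4000): 0.789349
R_{1,0} (trapezoid, 2 panels, h=1.2000): 1.556883
R_{2,0} (trapezoid, 4 panels, h=0.6000): 1.665931
R_{1,1} = 1.556883 + (1.556883 − 0.789349)/3 = 1.812728
R_{2,1} = 1.665931 + (1.665931 − 1.556883)/3 = 1.702280
R_{2,2} = 1.702280 + (1.702280 − 1.812728)/15 = 1.694917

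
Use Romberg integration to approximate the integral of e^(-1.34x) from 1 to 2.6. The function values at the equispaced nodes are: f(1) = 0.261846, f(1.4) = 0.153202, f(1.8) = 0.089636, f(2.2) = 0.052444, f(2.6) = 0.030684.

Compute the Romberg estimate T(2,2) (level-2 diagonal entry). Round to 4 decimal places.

0.1725

T(0,0) (trapezoid, 1 panel, h=1.6000): 0.234024
T(1,0) (trapezoid, 2 panels, h=0.8000): 0.188721
T(2,0) (trapezoid, 4 panels, h=0.4000): 0.176619
T(1,1) = 0.188721 + (0.188721 − 0.234024)/3 = 0.173620
T(2,1) = 0.176619 + (0.176619 − 0.188721)/3 = 0.172585
T(2,2) = 0.172585 + (0.172585 − 0.173620)/15 = 0.172516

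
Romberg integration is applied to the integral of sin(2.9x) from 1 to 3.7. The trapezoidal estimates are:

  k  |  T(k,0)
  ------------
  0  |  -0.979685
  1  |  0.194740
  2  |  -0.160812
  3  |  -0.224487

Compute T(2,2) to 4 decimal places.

T(1,1) = 0.194740 + (0.194740 − (-0.979685))/3 = 0.586215
T(2,1) = (4·(-0.160812) − 0.194740) / 3 = -0.279329
T(2,2) = (16·(-0.279329) − 0.586215) / 15 = -0.337032
(Column j=1 coincides with Simpson's rule on the same nodes.)

-0.3370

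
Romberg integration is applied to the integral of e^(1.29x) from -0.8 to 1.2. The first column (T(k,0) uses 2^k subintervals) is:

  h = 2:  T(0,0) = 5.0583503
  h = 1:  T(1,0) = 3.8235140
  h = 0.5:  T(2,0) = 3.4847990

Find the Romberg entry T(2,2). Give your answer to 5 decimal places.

T(1,1) = 3.8235140 + (3.8235140 − 5.0583503)/3 = 3.4119019
T(2,1) = 3.4847990 + (3.4847990 − 3.8235140)/3 = 3.3718940
T(2,2) = 3.3718940 + (3.3718940 − 3.4119019)/15 = 3.3692268

3.36923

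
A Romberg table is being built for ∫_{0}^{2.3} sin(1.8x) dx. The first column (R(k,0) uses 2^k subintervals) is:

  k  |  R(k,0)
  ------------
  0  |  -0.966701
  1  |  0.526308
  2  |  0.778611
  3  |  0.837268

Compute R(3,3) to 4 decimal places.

0.8565

Richardson extrapolation on the trapezoidal column (denominator 4−1=3):
R(1,1) = (4·0.526308 − (-0.966701)) / 3 = 1.023978
R(2,1) = 0.778611 + (0.778611 − 0.526308)/3 = 0.862712
R(3,1) = (4·0.837268 − 0.778611) / 3 = 0.856820
R(2,2) = (16·0.862712 − 1.023978) / 15 = 0.851961
R(3,2) = 0.856820 + (0.856820 − 0.862712)/15 = 0.856427
R(3,3) = 0.856427 + (0.856427 − 0.851961)/63 = 0.856498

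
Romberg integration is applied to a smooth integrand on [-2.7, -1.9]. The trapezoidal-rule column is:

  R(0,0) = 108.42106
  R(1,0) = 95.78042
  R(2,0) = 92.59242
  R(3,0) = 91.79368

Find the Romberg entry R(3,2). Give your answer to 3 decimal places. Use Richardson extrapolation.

91.527

R(2,1) = 92.59242 + (92.59242 − 95.78042)/3 = 91.52975
R(3,1) = 91.79368 + (91.79368 − 92.59242)/3 = 91.52743
R(3,2) = 91.52743 + (91.52743 − 91.52975)/15 = 91.52728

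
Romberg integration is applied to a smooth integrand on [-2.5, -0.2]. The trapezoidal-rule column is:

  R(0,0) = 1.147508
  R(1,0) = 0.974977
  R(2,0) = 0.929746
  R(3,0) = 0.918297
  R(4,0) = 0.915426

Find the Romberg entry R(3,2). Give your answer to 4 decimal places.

R(2,1) = (4·0.929746 − 0.974977) / 3 = 0.914669
R(3,1) = 0.918297 + (0.918297 − 0.929746)/3 = 0.914481
R(3,2) = 0.914481 + (0.914481 − 0.914669)/15 = 0.914468
(Column j=1 coincides with Simpson's rule on the same nodes.)

0.9145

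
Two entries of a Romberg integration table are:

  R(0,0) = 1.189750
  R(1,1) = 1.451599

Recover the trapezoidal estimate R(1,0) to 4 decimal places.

1.3861

From R(1,1) = (4·R(1,0) − R(0,0))/3, solve for R(1,0):
4·R(1,0) = 3·1.451599 + 1.189750 = 5.544547
R(1,0) = 1.386137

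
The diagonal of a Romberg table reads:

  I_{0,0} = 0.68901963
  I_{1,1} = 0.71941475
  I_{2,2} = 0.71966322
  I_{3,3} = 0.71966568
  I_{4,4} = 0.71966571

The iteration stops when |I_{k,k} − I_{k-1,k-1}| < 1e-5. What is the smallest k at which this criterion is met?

k = 3

|I_{1,1} − I_{0,0}| = 0.03039512 ≥ 1e-5
|I_{2,2} − I_{1,1}| = 0.00024847 ≥ 1e-5
|I_{3,3} − I_{2,2}| = 0.00000246 < 1e-5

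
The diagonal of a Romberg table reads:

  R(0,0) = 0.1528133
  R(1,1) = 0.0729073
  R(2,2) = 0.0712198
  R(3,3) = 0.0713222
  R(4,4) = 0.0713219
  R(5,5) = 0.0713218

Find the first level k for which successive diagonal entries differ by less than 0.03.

k = 2

|R(1,1) − R(0,0)| = 0.0799060 ≥ 0.03
|R(2,2) − R(1,1)| = 0.0016875 < 0.03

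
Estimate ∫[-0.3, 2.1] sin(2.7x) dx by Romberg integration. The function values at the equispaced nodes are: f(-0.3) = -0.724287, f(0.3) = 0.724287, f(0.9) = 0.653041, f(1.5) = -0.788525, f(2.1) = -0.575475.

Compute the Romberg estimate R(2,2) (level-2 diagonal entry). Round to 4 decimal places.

-0.0885

R(0,0) (trapezoid, 1 panel, h=2.4000): -1.559714
R(1,0) (trapezoid, 2 panels, h=1.2000): 0.003792
R(2,0) (trapezoid, 4 panels, h=0.6000): -0.036647
R(1,1) = 0.003792 + (0.003792 − (-1.559714))/3 = 0.524961
R(2,1) = -0.036647 + (-0.036647 − 0.003792)/3 = -0.050127
R(2,2) = -0.050127 + (-0.050127 − 0.524961)/15 = -0.088466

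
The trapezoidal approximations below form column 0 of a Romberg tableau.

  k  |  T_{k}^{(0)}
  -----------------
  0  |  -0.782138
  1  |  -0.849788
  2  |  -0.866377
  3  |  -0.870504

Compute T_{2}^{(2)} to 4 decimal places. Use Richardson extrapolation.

Richardson extrapolation on the trapezoidal column (denominator 4−1=3):
T_{1}^{(1)} = (4·(-0.849788) − (-0.782138)) / 3 = -0.872338
T_{2}^{(1)} = -0.866377 + (-0.866377 − (-0.849788))/3 = -0.871907
T_{2}^{(2)} = -0.871907 + (-0.871907 − (-0.872338))/15 = -0.871878

-0.8719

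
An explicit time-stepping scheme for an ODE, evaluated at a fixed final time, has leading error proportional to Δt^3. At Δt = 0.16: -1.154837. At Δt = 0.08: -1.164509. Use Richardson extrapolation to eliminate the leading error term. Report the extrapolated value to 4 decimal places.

-1.1659

The leading error scales as Δt^3; refining by a factor of 2 reduces it by 2^3 = 8.
Extrapolated value = (8·A(Δt/2) − A(Δt)) / (8 − 1)
= (8·(-1.164509) − (-1.154837)) / 7
= -8.161235 / 7 = -1.165891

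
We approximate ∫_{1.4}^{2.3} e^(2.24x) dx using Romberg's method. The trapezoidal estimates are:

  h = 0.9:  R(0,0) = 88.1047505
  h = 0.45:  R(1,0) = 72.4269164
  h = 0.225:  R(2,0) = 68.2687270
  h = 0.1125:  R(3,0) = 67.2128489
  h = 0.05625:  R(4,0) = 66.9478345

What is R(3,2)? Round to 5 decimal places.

Richardson extrapolation on the trapezoidal column (denominator 4−1=3):
R(2,1) = 68.2687270 + (68.2687270 − 72.4269164)/3 = 66.8826639
R(3,1) = (4·67.2128489 − 68.2687270) / 3 = 66.8608895
R(3,2) = 66.8608895 + (66.8608895 − 66.8826639)/15 = 66.8594379
(Column j=1 coincides with Simpson's rule on the same nodes.)

66.85944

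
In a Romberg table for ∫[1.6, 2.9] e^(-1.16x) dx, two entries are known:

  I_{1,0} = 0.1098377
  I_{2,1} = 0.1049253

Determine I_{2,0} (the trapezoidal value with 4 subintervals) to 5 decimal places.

From I_{2,1} = (4·I_{2,0} − I_{1,0})/3, solve for I_{2,0}:
4·I_{2,0} = 3·0.1049253 + 0.1098377 = 0.4246136
I_{2,0} = 0.1061534

0.10615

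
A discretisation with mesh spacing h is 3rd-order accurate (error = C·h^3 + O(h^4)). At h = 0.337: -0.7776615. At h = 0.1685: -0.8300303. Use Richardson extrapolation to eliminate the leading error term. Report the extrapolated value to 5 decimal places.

-0.83751

The leading error scales as h^3; refining by a factor of 2 reduces it by 2^3 = 8.
Extrapolated value = (8·A(h/2) − A(h)) / (8 − 1)
= (8·(-0.8300303) − (-0.7776615)) / 7
= -5.8625809 / 7 = -0.8375116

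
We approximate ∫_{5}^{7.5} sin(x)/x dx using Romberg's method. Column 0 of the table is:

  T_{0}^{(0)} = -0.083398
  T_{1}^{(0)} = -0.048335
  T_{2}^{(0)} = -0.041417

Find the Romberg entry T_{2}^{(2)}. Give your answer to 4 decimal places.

T_{1}^{(1)} = -0.048335 + (-0.048335 − (-0.083398))/3 = -0.036647
T_{2}^{(1)} = -0.041417 + (-0.041417 − (-0.048335))/3 = -0.039111
T_{2}^{(2)} = (16·(-0.039111) − (-0.036647)) / 15 = -0.039275

-0.0393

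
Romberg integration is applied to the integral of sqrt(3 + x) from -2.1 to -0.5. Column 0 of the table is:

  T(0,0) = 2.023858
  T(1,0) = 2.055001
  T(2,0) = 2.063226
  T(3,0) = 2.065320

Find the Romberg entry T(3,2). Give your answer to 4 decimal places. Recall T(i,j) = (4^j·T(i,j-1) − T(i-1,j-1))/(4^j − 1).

Richardson extrapolation on the trapezoidal column (denominator 4−1=3):
T(2,1) = (4·2.063226 − 2.055001) / 3 = 2.065968
T(3,1) = (4·2.065320 − 2.063226) / 3 = 2.066018
T(3,2) = (16·2.066018 − 2.065968) / 15 = 2.066021

2.0660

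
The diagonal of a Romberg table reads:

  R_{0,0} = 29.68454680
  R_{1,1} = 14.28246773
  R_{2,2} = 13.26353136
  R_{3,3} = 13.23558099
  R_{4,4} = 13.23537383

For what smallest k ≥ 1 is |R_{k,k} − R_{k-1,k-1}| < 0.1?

k = 3

|R_{1,1} − R_{0,0}| = 15.40207907 ≥ 0.1
|R_{2,2} − R_{1,1}| = 1.01893637 ≥ 0.1
|R_{3,3} − R_{2,2}| = 0.02795037 < 0.1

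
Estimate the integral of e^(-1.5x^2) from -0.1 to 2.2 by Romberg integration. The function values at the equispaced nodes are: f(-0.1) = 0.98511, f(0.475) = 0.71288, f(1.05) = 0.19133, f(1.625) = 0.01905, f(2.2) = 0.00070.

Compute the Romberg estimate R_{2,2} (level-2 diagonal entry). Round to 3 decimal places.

R_{0,0} (trapezoid, 1 panel, h=2.3000): 1.13368
R_{1,0} (trapezoid, 2 panels, h=1.1500): 0.78687
R_{2,0} (trapezoid, 4 panels, h=0.5750): 0.81429
R_{1,1} = 0.78687 + (0.78687 − 1.13368)/3 = 0.67127
R_{2,1} = 0.81429 + (0.81429 − 0.78687)/3 = 0.82343
R_{2,2} = 0.82343 + (0.82343 − 0.67127)/15 = 0.83357

0.834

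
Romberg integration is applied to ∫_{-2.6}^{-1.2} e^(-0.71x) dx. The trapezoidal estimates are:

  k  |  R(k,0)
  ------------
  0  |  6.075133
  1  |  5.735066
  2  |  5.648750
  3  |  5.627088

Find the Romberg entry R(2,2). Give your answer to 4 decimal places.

Richardson extrapolation on the trapezoidal column (denominator 4−1=3):
R(1,1) = 5.735066 + (5.735066 − 6.075133)/3 = 5.621710
R(2,1) = 5.648750 + (5.648750 − 5.735066)/3 = 5.619978
R(2,2) = 5.619978 + (5.619978 − 5.621710)/15 = 5.619863

5.6199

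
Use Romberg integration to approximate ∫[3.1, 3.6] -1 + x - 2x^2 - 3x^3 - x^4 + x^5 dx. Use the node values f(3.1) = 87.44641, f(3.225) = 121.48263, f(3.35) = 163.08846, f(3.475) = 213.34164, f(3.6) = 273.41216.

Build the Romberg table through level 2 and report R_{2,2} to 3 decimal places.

R_{0,0} (trapezoid, 1 panel, h=0.5000): 90.21464
R_{1,0} (trapezoid, 2 panels, h=0.2500): 85.87944
R_{2,0} (trapezoid, 4 panels, h=0.1250): 84.79275
R_{1,1} = 85.87944 + (85.87944 − 90.21464)/3 = 84.43437
R_{2,1} = 84.79275 + (84.79275 − 85.87944)/3 = 84.43052
R_{2,2} = 84.43052 + (84.43052 − 84.43437)/15 = 84.43026

84.430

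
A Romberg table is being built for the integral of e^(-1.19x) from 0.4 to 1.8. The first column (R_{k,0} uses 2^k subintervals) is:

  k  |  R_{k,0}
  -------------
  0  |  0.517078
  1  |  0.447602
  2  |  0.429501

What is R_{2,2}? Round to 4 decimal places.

R_{1,1} = 0.447602 + (0.447602 − 0.517078)/3 = 0.424443
R_{2,1} = 0.429501 + (0.429501 − 0.447602)/3 = 0.423467
R_{2,2} = (16·0.423467 − 0.424443) / 15 = 0.423402

0.4234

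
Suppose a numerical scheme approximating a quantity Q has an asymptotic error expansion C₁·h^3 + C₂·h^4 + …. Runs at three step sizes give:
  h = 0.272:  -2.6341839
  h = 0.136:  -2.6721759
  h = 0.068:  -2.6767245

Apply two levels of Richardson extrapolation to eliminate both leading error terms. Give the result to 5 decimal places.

First eliminate the h^3 term (factor 2^3 = 8):
  B₁ = (8·(-2.6721759) − (-2.6341839))/7 = -2.6776033
  B₂ = (8·(-2.6767245) − (-2.6721759))/7 = -2.6773743
Then eliminate the h^4 term (factor 2^4 = 16):
  (16·(-2.6773743) − (-2.6776033))/15 = -2.6773590

-2.67736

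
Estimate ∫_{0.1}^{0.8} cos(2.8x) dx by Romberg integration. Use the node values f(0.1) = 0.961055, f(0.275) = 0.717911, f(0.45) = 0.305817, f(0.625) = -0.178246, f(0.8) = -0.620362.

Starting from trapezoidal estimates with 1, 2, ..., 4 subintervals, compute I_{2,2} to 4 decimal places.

0.1814

I_{0,0} (trapezoid, 1 panel, h=0.7000): 0.119243
I_{1,0} (trapezoid, 2 panels, h=0.3500): 0.166657
I_{2,0} (trapezoid, 4 panels, h=0.1750): 0.177770
I_{1,1} = 0.166657 + (0.166657 − 0.119243)/3 = 0.182462
I_{2,1} = 0.177770 + (0.177770 − 0.166657)/3 = 0.181474
I_{2,2} = 0.181474 + (0.181474 − 0.182462)/15 = 0.181408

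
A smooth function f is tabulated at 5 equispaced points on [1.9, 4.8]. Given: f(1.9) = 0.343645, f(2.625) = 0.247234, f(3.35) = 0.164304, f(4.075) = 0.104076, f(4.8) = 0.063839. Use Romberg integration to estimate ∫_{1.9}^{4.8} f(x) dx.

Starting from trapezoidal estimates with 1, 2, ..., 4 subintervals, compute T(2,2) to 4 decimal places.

0.5177

T(0,0) (trapezoid, 1 panel, h=2.9000): 0.590852
T(1,0) (trapezoid, 2 panels, h=1.4500): 0.533667
T(2,0) (trapezoid, 4 panels, h=0.7250): 0.521533
T(1,1) = 0.533667 + (0.533667 − 0.590852)/3 = 0.514605
T(2,1) = 0.521533 + (0.521533 − 0.533667)/3 = 0.517488
T(2,2) = 0.517488 + (0.517488 − 0.514605)/15 = 0.517680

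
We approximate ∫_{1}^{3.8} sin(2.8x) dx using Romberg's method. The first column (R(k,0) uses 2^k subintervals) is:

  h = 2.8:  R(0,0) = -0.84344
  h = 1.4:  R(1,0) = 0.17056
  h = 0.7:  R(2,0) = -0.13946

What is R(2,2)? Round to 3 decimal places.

-0.293

Richardson extrapolation on the trapezoidal column (denominator 4−1=3):
R(1,1) = 0.17056 + (0.17056 − (-0.84344))/3 = 0.50856
R(2,1) = (4·(-0.13946) − 0.17056) / 3 = -0.24280
R(2,2) = -0.24280 + (-0.24280 − 0.50856)/15 = -0.29289
(Column j=1 coincides with Simpson's rule on the same nodes.)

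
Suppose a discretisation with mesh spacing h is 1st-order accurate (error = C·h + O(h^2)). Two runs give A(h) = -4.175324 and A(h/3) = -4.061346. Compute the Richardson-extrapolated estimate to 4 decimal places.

-4.0044

The leading error scales as h; refining by a factor of 3 reduces it by 3^1 = 3.
Extrapolated value = (3·A(h/3) − A(h)) / (3 − 1)
= (3·(-4.061346) − (-4.175324)) / 2
= -8.008714 / 2 = -4.004357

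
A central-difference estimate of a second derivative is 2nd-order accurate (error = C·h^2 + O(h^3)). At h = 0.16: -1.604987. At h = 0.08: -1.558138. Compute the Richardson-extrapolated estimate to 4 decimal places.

-1.5425

Extrapolated value = (4·A(h/2) − A(h)) / (4 − 1)
= (4·(-1.558138) − (-1.604987)) / 3
= -4.627565 / 3 = -1.542522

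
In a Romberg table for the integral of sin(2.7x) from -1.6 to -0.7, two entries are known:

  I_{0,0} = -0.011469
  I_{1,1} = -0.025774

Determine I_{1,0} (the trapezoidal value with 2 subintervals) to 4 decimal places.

From I_{1,1} = (4·I_{1,0} − I_{0,0})/3, solve for I_{1,0}:
4·I_{1,0} = 3·(-0.025774) + (-0.011469) = -0.088791
I_{1,0} = -0.022198

-0.0222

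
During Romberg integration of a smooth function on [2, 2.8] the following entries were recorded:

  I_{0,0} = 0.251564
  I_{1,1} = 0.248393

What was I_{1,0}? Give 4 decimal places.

From I_{1,1} = (4·I_{1,0} − I_{0,0})/3, solve for I_{1,0}:
4·I_{1,0} = 3·0.248393 + 0.251564 = 0.996743
I_{1,0} = 0.249186

0.2492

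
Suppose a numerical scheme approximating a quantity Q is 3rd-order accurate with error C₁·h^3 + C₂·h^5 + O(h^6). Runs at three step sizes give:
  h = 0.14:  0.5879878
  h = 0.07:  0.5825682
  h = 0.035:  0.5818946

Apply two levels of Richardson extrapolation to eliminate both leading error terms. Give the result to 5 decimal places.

0.58180

First eliminate the h^3 term (factor 2^3 = 8):
  B₁ = (8·0.5825682 − 0.5879878)/7 = 0.5817940
  B₂ = (8·0.5818946 − 0.5825682)/7 = 0.5817984
Then eliminate the h^5 term (factor 2^5 = 32):
  (32·0.5817984 − 0.5817940)/31 = 0.5817985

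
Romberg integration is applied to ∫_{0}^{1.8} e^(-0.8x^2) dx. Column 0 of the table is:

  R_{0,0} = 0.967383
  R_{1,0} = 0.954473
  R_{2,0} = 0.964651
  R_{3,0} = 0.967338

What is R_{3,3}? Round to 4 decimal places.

R_{1,1} = (4·0.954473 − 0.967383) / 3 = 0.950170
R_{2,1} = 0.964651 + (0.964651 − 0.954473)/3 = 0.968044
R_{3,1} = (4·0.967338 − 0.964651) / 3 = 0.968234
R_{2,2} = (16·0.968044 − 0.950170) / 15 = 0.969236
R_{3,2} = 0.968234 + (0.968234 − 0.968044)/15 = 0.968247
R_{3,3} = 0.968247 + (0.968247 − 0.969236)/63 = 0.968231

0.9682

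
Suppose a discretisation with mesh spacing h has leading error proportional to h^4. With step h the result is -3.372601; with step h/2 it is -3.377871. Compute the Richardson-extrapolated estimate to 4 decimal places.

Extrapolated value = (16·A(h/2) − A(h)) / (16 − 1)
= (16·(-3.377871) − (-3.372601)) / 15
= -50.673335 / 15 = -3.378222

-3.3782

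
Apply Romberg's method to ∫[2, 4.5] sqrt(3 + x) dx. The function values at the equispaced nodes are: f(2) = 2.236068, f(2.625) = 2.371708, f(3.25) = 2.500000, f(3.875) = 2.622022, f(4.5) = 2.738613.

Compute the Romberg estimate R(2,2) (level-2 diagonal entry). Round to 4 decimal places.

6.2395

R(0,0) (trapezoid, 1 panel, h=2.5000): 6.218351
R(1,0) (trapezoid, 2 panels, h=1.2500): 6.234176
R(2,0) (trapezoid, 4 panels, h=0.6250): 6.238169
R(1,1) = 6.234176 + (6.234176 − 6.218351)/3 = 6.239451
R(2,1) = 6.238169 + (6.238169 − 6.234176)/3 = 6.239500
R(2,2) = 6.239500 + (6.239500 − 6.239451)/15 = 6.239503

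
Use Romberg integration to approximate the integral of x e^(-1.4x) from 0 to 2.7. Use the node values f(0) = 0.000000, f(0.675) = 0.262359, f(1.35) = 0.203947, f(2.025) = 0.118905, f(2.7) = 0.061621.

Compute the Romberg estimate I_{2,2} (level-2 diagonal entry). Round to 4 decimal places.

I_{0,0} (trapezoid, 1 panel, h=2.7000): 0.083188
I_{1,0} (trapezoid, 2 panels, h=1.3500): 0.316923
I_{2,0} (trapezoid, 4 panels, h=0.6750): 0.415815
I_{1,1} = 0.316923 + (0.316923 − 0.083188)/3 = 0.394835
I_{2,1} = 0.415815 + (0.415815 − 0.316923)/3 = 0.448779
I_{2,2} = 0.448779 + (0.448779 − 0.394835)/15 = 0.452375

0.4524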